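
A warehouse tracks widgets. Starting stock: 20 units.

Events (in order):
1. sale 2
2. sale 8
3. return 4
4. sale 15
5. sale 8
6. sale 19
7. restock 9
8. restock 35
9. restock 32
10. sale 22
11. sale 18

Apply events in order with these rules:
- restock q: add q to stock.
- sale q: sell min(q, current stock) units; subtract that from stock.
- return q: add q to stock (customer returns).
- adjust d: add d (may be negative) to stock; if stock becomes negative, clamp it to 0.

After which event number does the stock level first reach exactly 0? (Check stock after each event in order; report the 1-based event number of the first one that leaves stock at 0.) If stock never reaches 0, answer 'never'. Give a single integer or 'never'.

Answer: 4

Derivation:
Processing events:
Start: stock = 20
  Event 1 (sale 2): sell min(2,20)=2. stock: 20 - 2 = 18. total_sold = 2
  Event 2 (sale 8): sell min(8,18)=8. stock: 18 - 8 = 10. total_sold = 10
  Event 3 (return 4): 10 + 4 = 14
  Event 4 (sale 15): sell min(15,14)=14. stock: 14 - 14 = 0. total_sold = 24
  Event 5 (sale 8): sell min(8,0)=0. stock: 0 - 0 = 0. total_sold = 24
  Event 6 (sale 19): sell min(19,0)=0. stock: 0 - 0 = 0. total_sold = 24
  Event 7 (restock 9): 0 + 9 = 9
  Event 8 (restock 35): 9 + 35 = 44
  Event 9 (restock 32): 44 + 32 = 76
  Event 10 (sale 22): sell min(22,76)=22. stock: 76 - 22 = 54. total_sold = 46
  Event 11 (sale 18): sell min(18,54)=18. stock: 54 - 18 = 36. total_sold = 64
Final: stock = 36, total_sold = 64

First zero at event 4.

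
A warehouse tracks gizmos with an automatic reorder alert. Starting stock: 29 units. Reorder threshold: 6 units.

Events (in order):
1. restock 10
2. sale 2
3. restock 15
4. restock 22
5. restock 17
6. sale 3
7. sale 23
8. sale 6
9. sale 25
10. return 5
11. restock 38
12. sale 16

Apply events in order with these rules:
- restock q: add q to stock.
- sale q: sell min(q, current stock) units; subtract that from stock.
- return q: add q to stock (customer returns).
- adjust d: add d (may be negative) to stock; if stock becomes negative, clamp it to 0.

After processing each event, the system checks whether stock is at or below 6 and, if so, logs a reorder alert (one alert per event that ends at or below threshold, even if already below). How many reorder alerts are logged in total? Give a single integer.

Processing events:
Start: stock = 29
  Event 1 (restock 10): 29 + 10 = 39
  Event 2 (sale 2): sell min(2,39)=2. stock: 39 - 2 = 37. total_sold = 2
  Event 3 (restock 15): 37 + 15 = 52
  Event 4 (restock 22): 52 + 22 = 74
  Event 5 (restock 17): 74 + 17 = 91
  Event 6 (sale 3): sell min(3,91)=3. stock: 91 - 3 = 88. total_sold = 5
  Event 7 (sale 23): sell min(23,88)=23. stock: 88 - 23 = 65. total_sold = 28
  Event 8 (sale 6): sell min(6,65)=6. stock: 65 - 6 = 59. total_sold = 34
  Event 9 (sale 25): sell min(25,59)=25. stock: 59 - 25 = 34. total_sold = 59
  Event 10 (return 5): 34 + 5 = 39
  Event 11 (restock 38): 39 + 38 = 77
  Event 12 (sale 16): sell min(16,77)=16. stock: 77 - 16 = 61. total_sold = 75
Final: stock = 61, total_sold = 75

Checking against threshold 6:
  After event 1: stock=39 > 6
  After event 2: stock=37 > 6
  After event 3: stock=52 > 6
  After event 4: stock=74 > 6
  After event 5: stock=91 > 6
  After event 6: stock=88 > 6
  After event 7: stock=65 > 6
  After event 8: stock=59 > 6
  After event 9: stock=34 > 6
  After event 10: stock=39 > 6
  After event 11: stock=77 > 6
  After event 12: stock=61 > 6
Alert events: []. Count = 0

Answer: 0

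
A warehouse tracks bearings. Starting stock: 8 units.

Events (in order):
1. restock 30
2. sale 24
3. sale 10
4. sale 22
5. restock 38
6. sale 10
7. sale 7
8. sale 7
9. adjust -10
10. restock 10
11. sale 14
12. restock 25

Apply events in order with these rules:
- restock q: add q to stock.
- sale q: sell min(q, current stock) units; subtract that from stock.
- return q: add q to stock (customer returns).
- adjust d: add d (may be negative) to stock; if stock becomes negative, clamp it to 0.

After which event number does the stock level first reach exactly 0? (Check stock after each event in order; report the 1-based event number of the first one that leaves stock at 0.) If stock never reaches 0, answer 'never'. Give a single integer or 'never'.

Answer: 4

Derivation:
Processing events:
Start: stock = 8
  Event 1 (restock 30): 8 + 30 = 38
  Event 2 (sale 24): sell min(24,38)=24. stock: 38 - 24 = 14. total_sold = 24
  Event 3 (sale 10): sell min(10,14)=10. stock: 14 - 10 = 4. total_sold = 34
  Event 4 (sale 22): sell min(22,4)=4. stock: 4 - 4 = 0. total_sold = 38
  Event 5 (restock 38): 0 + 38 = 38
  Event 6 (sale 10): sell min(10,38)=10. stock: 38 - 10 = 28. total_sold = 48
  Event 7 (sale 7): sell min(7,28)=7. stock: 28 - 7 = 21. total_sold = 55
  Event 8 (sale 7): sell min(7,21)=7. stock: 21 - 7 = 14. total_sold = 62
  Event 9 (adjust -10): 14 + -10 = 4
  Event 10 (restock 10): 4 + 10 = 14
  Event 11 (sale 14): sell min(14,14)=14. stock: 14 - 14 = 0. total_sold = 76
  Event 12 (restock 25): 0 + 25 = 25
Final: stock = 25, total_sold = 76

First zero at event 4.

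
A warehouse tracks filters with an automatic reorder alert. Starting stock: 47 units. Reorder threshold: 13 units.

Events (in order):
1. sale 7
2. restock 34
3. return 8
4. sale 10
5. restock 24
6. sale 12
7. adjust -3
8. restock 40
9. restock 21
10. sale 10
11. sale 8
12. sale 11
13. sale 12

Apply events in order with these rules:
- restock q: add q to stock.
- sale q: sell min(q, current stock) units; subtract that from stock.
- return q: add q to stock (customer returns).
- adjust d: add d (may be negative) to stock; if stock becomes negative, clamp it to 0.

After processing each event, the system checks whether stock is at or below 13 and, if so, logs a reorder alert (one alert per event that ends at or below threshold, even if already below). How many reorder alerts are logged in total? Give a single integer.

Answer: 0

Derivation:
Processing events:
Start: stock = 47
  Event 1 (sale 7): sell min(7,47)=7. stock: 47 - 7 = 40. total_sold = 7
  Event 2 (restock 34): 40 + 34 = 74
  Event 3 (return 8): 74 + 8 = 82
  Event 4 (sale 10): sell min(10,82)=10. stock: 82 - 10 = 72. total_sold = 17
  Event 5 (restock 24): 72 + 24 = 96
  Event 6 (sale 12): sell min(12,96)=12. stock: 96 - 12 = 84. total_sold = 29
  Event 7 (adjust -3): 84 + -3 = 81
  Event 8 (restock 40): 81 + 40 = 121
  Event 9 (restock 21): 121 + 21 = 142
  Event 10 (sale 10): sell min(10,142)=10. stock: 142 - 10 = 132. total_sold = 39
  Event 11 (sale 8): sell min(8,132)=8. stock: 132 - 8 = 124. total_sold = 47
  Event 12 (sale 11): sell min(11,124)=11. stock: 124 - 11 = 113. total_sold = 58
  Event 13 (sale 12): sell min(12,113)=12. stock: 113 - 12 = 101. total_sold = 70
Final: stock = 101, total_sold = 70

Checking against threshold 13:
  After event 1: stock=40 > 13
  After event 2: stock=74 > 13
  After event 3: stock=82 > 13
  After event 4: stock=72 > 13
  After event 5: stock=96 > 13
  After event 6: stock=84 > 13
  After event 7: stock=81 > 13
  After event 8: stock=121 > 13
  After event 9: stock=142 > 13
  After event 10: stock=132 > 13
  After event 11: stock=124 > 13
  After event 12: stock=113 > 13
  After event 13: stock=101 > 13
Alert events: []. Count = 0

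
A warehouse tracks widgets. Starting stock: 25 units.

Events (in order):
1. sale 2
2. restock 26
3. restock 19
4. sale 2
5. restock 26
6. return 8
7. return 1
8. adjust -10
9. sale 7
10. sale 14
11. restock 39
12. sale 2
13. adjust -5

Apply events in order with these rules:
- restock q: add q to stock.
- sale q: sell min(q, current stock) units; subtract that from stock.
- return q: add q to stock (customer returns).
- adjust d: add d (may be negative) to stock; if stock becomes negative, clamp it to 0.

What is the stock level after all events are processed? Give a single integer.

Answer: 102

Derivation:
Processing events:
Start: stock = 25
  Event 1 (sale 2): sell min(2,25)=2. stock: 25 - 2 = 23. total_sold = 2
  Event 2 (restock 26): 23 + 26 = 49
  Event 3 (restock 19): 49 + 19 = 68
  Event 4 (sale 2): sell min(2,68)=2. stock: 68 - 2 = 66. total_sold = 4
  Event 5 (restock 26): 66 + 26 = 92
  Event 6 (return 8): 92 + 8 = 100
  Event 7 (return 1): 100 + 1 = 101
  Event 8 (adjust -10): 101 + -10 = 91
  Event 9 (sale 7): sell min(7,91)=7. stock: 91 - 7 = 84. total_sold = 11
  Event 10 (sale 14): sell min(14,84)=14. stock: 84 - 14 = 70. total_sold = 25
  Event 11 (restock 39): 70 + 39 = 109
  Event 12 (sale 2): sell min(2,109)=2. stock: 109 - 2 = 107. total_sold = 27
  Event 13 (adjust -5): 107 + -5 = 102
Final: stock = 102, total_sold = 27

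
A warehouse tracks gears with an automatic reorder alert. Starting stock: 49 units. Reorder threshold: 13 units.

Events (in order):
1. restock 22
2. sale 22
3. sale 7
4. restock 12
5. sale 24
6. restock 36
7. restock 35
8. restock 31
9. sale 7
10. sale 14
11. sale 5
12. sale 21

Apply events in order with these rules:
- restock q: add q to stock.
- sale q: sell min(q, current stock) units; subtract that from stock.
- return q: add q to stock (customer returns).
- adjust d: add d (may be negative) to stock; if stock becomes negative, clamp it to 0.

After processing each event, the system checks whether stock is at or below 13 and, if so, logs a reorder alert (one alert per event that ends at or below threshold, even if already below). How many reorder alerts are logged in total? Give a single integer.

Answer: 0

Derivation:
Processing events:
Start: stock = 49
  Event 1 (restock 22): 49 + 22 = 71
  Event 2 (sale 22): sell min(22,71)=22. stock: 71 - 22 = 49. total_sold = 22
  Event 3 (sale 7): sell min(7,49)=7. stock: 49 - 7 = 42. total_sold = 29
  Event 4 (restock 12): 42 + 12 = 54
  Event 5 (sale 24): sell min(24,54)=24. stock: 54 - 24 = 30. total_sold = 53
  Event 6 (restock 36): 30 + 36 = 66
  Event 7 (restock 35): 66 + 35 = 101
  Event 8 (restock 31): 101 + 31 = 132
  Event 9 (sale 7): sell min(7,132)=7. stock: 132 - 7 = 125. total_sold = 60
  Event 10 (sale 14): sell min(14,125)=14. stock: 125 - 14 = 111. total_sold = 74
  Event 11 (sale 5): sell min(5,111)=5. stock: 111 - 5 = 106. total_sold = 79
  Event 12 (sale 21): sell min(21,106)=21. stock: 106 - 21 = 85. total_sold = 100
Final: stock = 85, total_sold = 100

Checking against threshold 13:
  After event 1: stock=71 > 13
  After event 2: stock=49 > 13
  After event 3: stock=42 > 13
  After event 4: stock=54 > 13
  After event 5: stock=30 > 13
  After event 6: stock=66 > 13
  After event 7: stock=101 > 13
  After event 8: stock=132 > 13
  After event 9: stock=125 > 13
  After event 10: stock=111 > 13
  After event 11: stock=106 > 13
  After event 12: stock=85 > 13
Alert events: []. Count = 0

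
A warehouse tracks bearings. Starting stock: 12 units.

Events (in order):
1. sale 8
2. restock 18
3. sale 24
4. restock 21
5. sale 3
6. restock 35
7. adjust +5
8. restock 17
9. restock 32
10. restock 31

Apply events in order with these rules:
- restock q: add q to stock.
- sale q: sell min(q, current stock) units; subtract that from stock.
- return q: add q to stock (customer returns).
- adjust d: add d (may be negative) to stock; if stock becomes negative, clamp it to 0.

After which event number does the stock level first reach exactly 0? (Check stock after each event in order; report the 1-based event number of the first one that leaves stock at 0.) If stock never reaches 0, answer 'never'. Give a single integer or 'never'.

Answer: 3

Derivation:
Processing events:
Start: stock = 12
  Event 1 (sale 8): sell min(8,12)=8. stock: 12 - 8 = 4. total_sold = 8
  Event 2 (restock 18): 4 + 18 = 22
  Event 3 (sale 24): sell min(24,22)=22. stock: 22 - 22 = 0. total_sold = 30
  Event 4 (restock 21): 0 + 21 = 21
  Event 5 (sale 3): sell min(3,21)=3. stock: 21 - 3 = 18. total_sold = 33
  Event 6 (restock 35): 18 + 35 = 53
  Event 7 (adjust +5): 53 + 5 = 58
  Event 8 (restock 17): 58 + 17 = 75
  Event 9 (restock 32): 75 + 32 = 107
  Event 10 (restock 31): 107 + 31 = 138
Final: stock = 138, total_sold = 33

First zero at event 3.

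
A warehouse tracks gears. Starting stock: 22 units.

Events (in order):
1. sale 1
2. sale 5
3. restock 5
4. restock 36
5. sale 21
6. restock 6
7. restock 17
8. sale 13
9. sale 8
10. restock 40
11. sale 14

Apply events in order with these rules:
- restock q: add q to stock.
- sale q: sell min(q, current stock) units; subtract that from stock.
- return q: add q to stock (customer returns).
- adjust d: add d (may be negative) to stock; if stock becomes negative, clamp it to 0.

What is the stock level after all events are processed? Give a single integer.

Answer: 64

Derivation:
Processing events:
Start: stock = 22
  Event 1 (sale 1): sell min(1,22)=1. stock: 22 - 1 = 21. total_sold = 1
  Event 2 (sale 5): sell min(5,21)=5. stock: 21 - 5 = 16. total_sold = 6
  Event 3 (restock 5): 16 + 5 = 21
  Event 4 (restock 36): 21 + 36 = 57
  Event 5 (sale 21): sell min(21,57)=21. stock: 57 - 21 = 36. total_sold = 27
  Event 6 (restock 6): 36 + 6 = 42
  Event 7 (restock 17): 42 + 17 = 59
  Event 8 (sale 13): sell min(13,59)=13. stock: 59 - 13 = 46. total_sold = 40
  Event 9 (sale 8): sell min(8,46)=8. stock: 46 - 8 = 38. total_sold = 48
  Event 10 (restock 40): 38 + 40 = 78
  Event 11 (sale 14): sell min(14,78)=14. stock: 78 - 14 = 64. total_sold = 62
Final: stock = 64, total_sold = 62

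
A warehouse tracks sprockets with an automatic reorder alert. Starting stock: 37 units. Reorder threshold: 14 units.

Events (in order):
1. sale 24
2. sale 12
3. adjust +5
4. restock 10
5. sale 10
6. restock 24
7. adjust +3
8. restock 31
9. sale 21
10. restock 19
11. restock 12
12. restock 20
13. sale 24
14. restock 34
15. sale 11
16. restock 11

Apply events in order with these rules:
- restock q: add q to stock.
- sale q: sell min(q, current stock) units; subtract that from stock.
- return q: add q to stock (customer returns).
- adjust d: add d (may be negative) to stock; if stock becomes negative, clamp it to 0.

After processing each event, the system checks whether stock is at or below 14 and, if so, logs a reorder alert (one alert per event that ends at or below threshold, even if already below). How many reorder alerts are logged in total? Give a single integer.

Answer: 4

Derivation:
Processing events:
Start: stock = 37
  Event 1 (sale 24): sell min(24,37)=24. stock: 37 - 24 = 13. total_sold = 24
  Event 2 (sale 12): sell min(12,13)=12. stock: 13 - 12 = 1. total_sold = 36
  Event 3 (adjust +5): 1 + 5 = 6
  Event 4 (restock 10): 6 + 10 = 16
  Event 5 (sale 10): sell min(10,16)=10. stock: 16 - 10 = 6. total_sold = 46
  Event 6 (restock 24): 6 + 24 = 30
  Event 7 (adjust +3): 30 + 3 = 33
  Event 8 (restock 31): 33 + 31 = 64
  Event 9 (sale 21): sell min(21,64)=21. stock: 64 - 21 = 43. total_sold = 67
  Event 10 (restock 19): 43 + 19 = 62
  Event 11 (restock 12): 62 + 12 = 74
  Event 12 (restock 20): 74 + 20 = 94
  Event 13 (sale 24): sell min(24,94)=24. stock: 94 - 24 = 70. total_sold = 91
  Event 14 (restock 34): 70 + 34 = 104
  Event 15 (sale 11): sell min(11,104)=11. stock: 104 - 11 = 93. total_sold = 102
  Event 16 (restock 11): 93 + 11 = 104
Final: stock = 104, total_sold = 102

Checking against threshold 14:
  After event 1: stock=13 <= 14 -> ALERT
  After event 2: stock=1 <= 14 -> ALERT
  After event 3: stock=6 <= 14 -> ALERT
  After event 4: stock=16 > 14
  After event 5: stock=6 <= 14 -> ALERT
  After event 6: stock=30 > 14
  After event 7: stock=33 > 14
  After event 8: stock=64 > 14
  After event 9: stock=43 > 14
  After event 10: stock=62 > 14
  After event 11: stock=74 > 14
  After event 12: stock=94 > 14
  After event 13: stock=70 > 14
  After event 14: stock=104 > 14
  After event 15: stock=93 > 14
  After event 16: stock=104 > 14
Alert events: [1, 2, 3, 5]. Count = 4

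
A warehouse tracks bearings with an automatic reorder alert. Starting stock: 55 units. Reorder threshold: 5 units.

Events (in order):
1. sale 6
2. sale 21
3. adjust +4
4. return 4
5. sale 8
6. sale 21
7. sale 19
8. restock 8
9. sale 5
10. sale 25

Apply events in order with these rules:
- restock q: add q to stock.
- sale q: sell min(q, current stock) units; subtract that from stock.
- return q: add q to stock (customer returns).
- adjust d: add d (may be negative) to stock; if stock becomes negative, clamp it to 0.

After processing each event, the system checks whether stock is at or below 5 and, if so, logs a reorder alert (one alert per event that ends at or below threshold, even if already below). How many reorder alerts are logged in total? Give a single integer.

Processing events:
Start: stock = 55
  Event 1 (sale 6): sell min(6,55)=6. stock: 55 - 6 = 49. total_sold = 6
  Event 2 (sale 21): sell min(21,49)=21. stock: 49 - 21 = 28. total_sold = 27
  Event 3 (adjust +4): 28 + 4 = 32
  Event 4 (return 4): 32 + 4 = 36
  Event 5 (sale 8): sell min(8,36)=8. stock: 36 - 8 = 28. total_sold = 35
  Event 6 (sale 21): sell min(21,28)=21. stock: 28 - 21 = 7. total_sold = 56
  Event 7 (sale 19): sell min(19,7)=7. stock: 7 - 7 = 0. total_sold = 63
  Event 8 (restock 8): 0 + 8 = 8
  Event 9 (sale 5): sell min(5,8)=5. stock: 8 - 5 = 3. total_sold = 68
  Event 10 (sale 25): sell min(25,3)=3. stock: 3 - 3 = 0. total_sold = 71
Final: stock = 0, total_sold = 71

Checking against threshold 5:
  After event 1: stock=49 > 5
  After event 2: stock=28 > 5
  After event 3: stock=32 > 5
  After event 4: stock=36 > 5
  After event 5: stock=28 > 5
  After event 6: stock=7 > 5
  After event 7: stock=0 <= 5 -> ALERT
  After event 8: stock=8 > 5
  After event 9: stock=3 <= 5 -> ALERT
  After event 10: stock=0 <= 5 -> ALERT
Alert events: [7, 9, 10]. Count = 3

Answer: 3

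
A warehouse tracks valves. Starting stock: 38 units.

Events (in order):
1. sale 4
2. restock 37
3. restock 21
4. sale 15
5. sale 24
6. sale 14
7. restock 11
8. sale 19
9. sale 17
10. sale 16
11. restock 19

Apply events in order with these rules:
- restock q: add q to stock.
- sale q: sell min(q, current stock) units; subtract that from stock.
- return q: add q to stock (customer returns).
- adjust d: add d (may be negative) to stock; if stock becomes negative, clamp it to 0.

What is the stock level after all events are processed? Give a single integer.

Processing events:
Start: stock = 38
  Event 1 (sale 4): sell min(4,38)=4. stock: 38 - 4 = 34. total_sold = 4
  Event 2 (restock 37): 34 + 37 = 71
  Event 3 (restock 21): 71 + 21 = 92
  Event 4 (sale 15): sell min(15,92)=15. stock: 92 - 15 = 77. total_sold = 19
  Event 5 (sale 24): sell min(24,77)=24. stock: 77 - 24 = 53. total_sold = 43
  Event 6 (sale 14): sell min(14,53)=14. stock: 53 - 14 = 39. total_sold = 57
  Event 7 (restock 11): 39 + 11 = 50
  Event 8 (sale 19): sell min(19,50)=19. stock: 50 - 19 = 31. total_sold = 76
  Event 9 (sale 17): sell min(17,31)=17. stock: 31 - 17 = 14. total_sold = 93
  Event 10 (sale 16): sell min(16,14)=14. stock: 14 - 14 = 0. total_sold = 107
  Event 11 (restock 19): 0 + 19 = 19
Final: stock = 19, total_sold = 107

Answer: 19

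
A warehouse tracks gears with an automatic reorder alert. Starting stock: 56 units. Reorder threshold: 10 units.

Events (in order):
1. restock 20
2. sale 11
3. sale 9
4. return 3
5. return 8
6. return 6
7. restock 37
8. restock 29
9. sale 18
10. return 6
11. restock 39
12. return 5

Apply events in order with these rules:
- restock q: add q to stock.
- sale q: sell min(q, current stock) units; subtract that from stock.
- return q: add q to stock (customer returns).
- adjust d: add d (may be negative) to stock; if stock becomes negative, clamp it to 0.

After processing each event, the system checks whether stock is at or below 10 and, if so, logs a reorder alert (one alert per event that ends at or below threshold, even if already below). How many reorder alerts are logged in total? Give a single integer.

Answer: 0

Derivation:
Processing events:
Start: stock = 56
  Event 1 (restock 20): 56 + 20 = 76
  Event 2 (sale 11): sell min(11,76)=11. stock: 76 - 11 = 65. total_sold = 11
  Event 3 (sale 9): sell min(9,65)=9. stock: 65 - 9 = 56. total_sold = 20
  Event 4 (return 3): 56 + 3 = 59
  Event 5 (return 8): 59 + 8 = 67
  Event 6 (return 6): 67 + 6 = 73
  Event 7 (restock 37): 73 + 37 = 110
  Event 8 (restock 29): 110 + 29 = 139
  Event 9 (sale 18): sell min(18,139)=18. stock: 139 - 18 = 121. total_sold = 38
  Event 10 (return 6): 121 + 6 = 127
  Event 11 (restock 39): 127 + 39 = 166
  Event 12 (return 5): 166 + 5 = 171
Final: stock = 171, total_sold = 38

Checking against threshold 10:
  After event 1: stock=76 > 10
  After event 2: stock=65 > 10
  After event 3: stock=56 > 10
  After event 4: stock=59 > 10
  After event 5: stock=67 > 10
  After event 6: stock=73 > 10
  After event 7: stock=110 > 10
  After event 8: stock=139 > 10
  After event 9: stock=121 > 10
  After event 10: stock=127 > 10
  After event 11: stock=166 > 10
  After event 12: stock=171 > 10
Alert events: []. Count = 0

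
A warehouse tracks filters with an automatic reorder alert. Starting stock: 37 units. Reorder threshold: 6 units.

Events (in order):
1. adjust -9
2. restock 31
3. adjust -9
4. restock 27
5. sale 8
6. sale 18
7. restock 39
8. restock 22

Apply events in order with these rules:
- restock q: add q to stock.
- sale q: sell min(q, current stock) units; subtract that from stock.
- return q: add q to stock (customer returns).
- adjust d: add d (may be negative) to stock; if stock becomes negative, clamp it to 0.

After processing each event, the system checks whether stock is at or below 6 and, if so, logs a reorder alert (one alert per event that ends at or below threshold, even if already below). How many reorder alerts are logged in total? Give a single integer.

Processing events:
Start: stock = 37
  Event 1 (adjust -9): 37 + -9 = 28
  Event 2 (restock 31): 28 + 31 = 59
  Event 3 (adjust -9): 59 + -9 = 50
  Event 4 (restock 27): 50 + 27 = 77
  Event 5 (sale 8): sell min(8,77)=8. stock: 77 - 8 = 69. total_sold = 8
  Event 6 (sale 18): sell min(18,69)=18. stock: 69 - 18 = 51. total_sold = 26
  Event 7 (restock 39): 51 + 39 = 90
  Event 8 (restock 22): 90 + 22 = 112
Final: stock = 112, total_sold = 26

Checking against threshold 6:
  After event 1: stock=28 > 6
  After event 2: stock=59 > 6
  After event 3: stock=50 > 6
  After event 4: stock=77 > 6
  After event 5: stock=69 > 6
  After event 6: stock=51 > 6
  After event 7: stock=90 > 6
  After event 8: stock=112 > 6
Alert events: []. Count = 0

Answer: 0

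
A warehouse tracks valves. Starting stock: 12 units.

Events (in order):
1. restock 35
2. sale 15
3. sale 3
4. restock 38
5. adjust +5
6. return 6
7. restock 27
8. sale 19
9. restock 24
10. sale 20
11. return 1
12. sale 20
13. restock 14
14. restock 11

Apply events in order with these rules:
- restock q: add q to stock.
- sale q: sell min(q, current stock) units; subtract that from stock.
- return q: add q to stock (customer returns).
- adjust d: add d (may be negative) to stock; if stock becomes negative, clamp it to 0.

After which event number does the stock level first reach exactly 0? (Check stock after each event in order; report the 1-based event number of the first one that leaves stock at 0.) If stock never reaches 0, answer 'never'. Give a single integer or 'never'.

Answer: never

Derivation:
Processing events:
Start: stock = 12
  Event 1 (restock 35): 12 + 35 = 47
  Event 2 (sale 15): sell min(15,47)=15. stock: 47 - 15 = 32. total_sold = 15
  Event 3 (sale 3): sell min(3,32)=3. stock: 32 - 3 = 29. total_sold = 18
  Event 4 (restock 38): 29 + 38 = 67
  Event 5 (adjust +5): 67 + 5 = 72
  Event 6 (return 6): 72 + 6 = 78
  Event 7 (restock 27): 78 + 27 = 105
  Event 8 (sale 19): sell min(19,105)=19. stock: 105 - 19 = 86. total_sold = 37
  Event 9 (restock 24): 86 + 24 = 110
  Event 10 (sale 20): sell min(20,110)=20. stock: 110 - 20 = 90. total_sold = 57
  Event 11 (return 1): 90 + 1 = 91
  Event 12 (sale 20): sell min(20,91)=20. stock: 91 - 20 = 71. total_sold = 77
  Event 13 (restock 14): 71 + 14 = 85
  Event 14 (restock 11): 85 + 11 = 96
Final: stock = 96, total_sold = 77

Stock never reaches 0.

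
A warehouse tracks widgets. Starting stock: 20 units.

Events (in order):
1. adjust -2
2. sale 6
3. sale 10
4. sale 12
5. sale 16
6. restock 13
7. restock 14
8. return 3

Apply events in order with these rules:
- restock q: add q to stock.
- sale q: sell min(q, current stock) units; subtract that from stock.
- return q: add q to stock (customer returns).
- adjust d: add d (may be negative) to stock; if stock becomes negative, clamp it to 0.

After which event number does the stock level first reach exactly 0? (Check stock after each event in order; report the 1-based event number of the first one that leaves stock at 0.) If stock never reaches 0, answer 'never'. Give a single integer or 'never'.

Processing events:
Start: stock = 20
  Event 1 (adjust -2): 20 + -2 = 18
  Event 2 (sale 6): sell min(6,18)=6. stock: 18 - 6 = 12. total_sold = 6
  Event 3 (sale 10): sell min(10,12)=10. stock: 12 - 10 = 2. total_sold = 16
  Event 4 (sale 12): sell min(12,2)=2. stock: 2 - 2 = 0. total_sold = 18
  Event 5 (sale 16): sell min(16,0)=0. stock: 0 - 0 = 0. total_sold = 18
  Event 6 (restock 13): 0 + 13 = 13
  Event 7 (restock 14): 13 + 14 = 27
  Event 8 (return 3): 27 + 3 = 30
Final: stock = 30, total_sold = 18

First zero at event 4.

Answer: 4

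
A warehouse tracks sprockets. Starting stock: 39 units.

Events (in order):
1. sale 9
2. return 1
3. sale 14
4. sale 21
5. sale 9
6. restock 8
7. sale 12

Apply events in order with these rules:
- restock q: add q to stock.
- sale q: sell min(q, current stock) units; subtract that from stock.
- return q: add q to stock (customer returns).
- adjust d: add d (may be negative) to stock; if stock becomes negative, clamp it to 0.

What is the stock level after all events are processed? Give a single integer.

Processing events:
Start: stock = 39
  Event 1 (sale 9): sell min(9,39)=9. stock: 39 - 9 = 30. total_sold = 9
  Event 2 (return 1): 30 + 1 = 31
  Event 3 (sale 14): sell min(14,31)=14. stock: 31 - 14 = 17. total_sold = 23
  Event 4 (sale 21): sell min(21,17)=17. stock: 17 - 17 = 0. total_sold = 40
  Event 5 (sale 9): sell min(9,0)=0. stock: 0 - 0 = 0. total_sold = 40
  Event 6 (restock 8): 0 + 8 = 8
  Event 7 (sale 12): sell min(12,8)=8. stock: 8 - 8 = 0. total_sold = 48
Final: stock = 0, total_sold = 48

Answer: 0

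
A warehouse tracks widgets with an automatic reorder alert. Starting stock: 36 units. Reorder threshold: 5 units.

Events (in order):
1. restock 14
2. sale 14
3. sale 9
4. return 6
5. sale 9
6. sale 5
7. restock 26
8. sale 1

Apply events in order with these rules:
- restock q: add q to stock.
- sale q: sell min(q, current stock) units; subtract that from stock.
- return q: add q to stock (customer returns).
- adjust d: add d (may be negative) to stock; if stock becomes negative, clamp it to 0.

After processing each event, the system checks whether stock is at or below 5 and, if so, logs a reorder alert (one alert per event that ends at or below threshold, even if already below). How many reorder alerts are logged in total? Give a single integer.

Processing events:
Start: stock = 36
  Event 1 (restock 14): 36 + 14 = 50
  Event 2 (sale 14): sell min(14,50)=14. stock: 50 - 14 = 36. total_sold = 14
  Event 3 (sale 9): sell min(9,36)=9. stock: 36 - 9 = 27. total_sold = 23
  Event 4 (return 6): 27 + 6 = 33
  Event 5 (sale 9): sell min(9,33)=9. stock: 33 - 9 = 24. total_sold = 32
  Event 6 (sale 5): sell min(5,24)=5. stock: 24 - 5 = 19. total_sold = 37
  Event 7 (restock 26): 19 + 26 = 45
  Event 8 (sale 1): sell min(1,45)=1. stock: 45 - 1 = 44. total_sold = 38
Final: stock = 44, total_sold = 38

Checking against threshold 5:
  After event 1: stock=50 > 5
  After event 2: stock=36 > 5
  After event 3: stock=27 > 5
  After event 4: stock=33 > 5
  After event 5: stock=24 > 5
  After event 6: stock=19 > 5
  After event 7: stock=45 > 5
  After event 8: stock=44 > 5
Alert events: []. Count = 0

Answer: 0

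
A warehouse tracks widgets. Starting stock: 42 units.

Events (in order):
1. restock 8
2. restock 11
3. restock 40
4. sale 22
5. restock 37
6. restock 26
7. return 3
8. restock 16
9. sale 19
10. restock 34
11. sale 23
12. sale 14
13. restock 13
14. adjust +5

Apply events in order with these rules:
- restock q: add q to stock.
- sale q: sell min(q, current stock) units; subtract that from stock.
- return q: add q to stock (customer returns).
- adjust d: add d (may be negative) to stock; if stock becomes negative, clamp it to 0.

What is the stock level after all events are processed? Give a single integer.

Processing events:
Start: stock = 42
  Event 1 (restock 8): 42 + 8 = 50
  Event 2 (restock 11): 50 + 11 = 61
  Event 3 (restock 40): 61 + 40 = 101
  Event 4 (sale 22): sell min(22,101)=22. stock: 101 - 22 = 79. total_sold = 22
  Event 5 (restock 37): 79 + 37 = 116
  Event 6 (restock 26): 116 + 26 = 142
  Event 7 (return 3): 142 + 3 = 145
  Event 8 (restock 16): 145 + 16 = 161
  Event 9 (sale 19): sell min(19,161)=19. stock: 161 - 19 = 142. total_sold = 41
  Event 10 (restock 34): 142 + 34 = 176
  Event 11 (sale 23): sell min(23,176)=23. stock: 176 - 23 = 153. total_sold = 64
  Event 12 (sale 14): sell min(14,153)=14. stock: 153 - 14 = 139. total_sold = 78
  Event 13 (restock 13): 139 + 13 = 152
  Event 14 (adjust +5): 152 + 5 = 157
Final: stock = 157, total_sold = 78

Answer: 157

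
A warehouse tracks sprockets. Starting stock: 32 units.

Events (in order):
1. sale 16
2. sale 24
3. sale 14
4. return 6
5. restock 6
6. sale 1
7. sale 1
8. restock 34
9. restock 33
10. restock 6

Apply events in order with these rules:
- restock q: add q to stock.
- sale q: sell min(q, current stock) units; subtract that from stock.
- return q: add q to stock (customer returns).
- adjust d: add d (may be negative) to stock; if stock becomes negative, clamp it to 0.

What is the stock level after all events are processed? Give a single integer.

Processing events:
Start: stock = 32
  Event 1 (sale 16): sell min(16,32)=16. stock: 32 - 16 = 16. total_sold = 16
  Event 2 (sale 24): sell min(24,16)=16. stock: 16 - 16 = 0. total_sold = 32
  Event 3 (sale 14): sell min(14,0)=0. stock: 0 - 0 = 0. total_sold = 32
  Event 4 (return 6): 0 + 6 = 6
  Event 5 (restock 6): 6 + 6 = 12
  Event 6 (sale 1): sell min(1,12)=1. stock: 12 - 1 = 11. total_sold = 33
  Event 7 (sale 1): sell min(1,11)=1. stock: 11 - 1 = 10. total_sold = 34
  Event 8 (restock 34): 10 + 34 = 44
  Event 9 (restock 33): 44 + 33 = 77
  Event 10 (restock 6): 77 + 6 = 83
Final: stock = 83, total_sold = 34

Answer: 83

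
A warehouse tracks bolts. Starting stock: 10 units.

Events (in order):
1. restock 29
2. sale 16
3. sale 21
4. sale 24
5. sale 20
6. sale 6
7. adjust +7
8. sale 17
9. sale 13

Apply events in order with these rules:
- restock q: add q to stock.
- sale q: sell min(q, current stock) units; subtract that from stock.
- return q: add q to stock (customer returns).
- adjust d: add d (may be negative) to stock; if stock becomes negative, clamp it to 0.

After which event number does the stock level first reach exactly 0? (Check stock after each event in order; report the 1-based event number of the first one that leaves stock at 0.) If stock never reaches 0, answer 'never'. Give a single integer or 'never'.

Processing events:
Start: stock = 10
  Event 1 (restock 29): 10 + 29 = 39
  Event 2 (sale 16): sell min(16,39)=16. stock: 39 - 16 = 23. total_sold = 16
  Event 3 (sale 21): sell min(21,23)=21. stock: 23 - 21 = 2. total_sold = 37
  Event 4 (sale 24): sell min(24,2)=2. stock: 2 - 2 = 0. total_sold = 39
  Event 5 (sale 20): sell min(20,0)=0. stock: 0 - 0 = 0. total_sold = 39
  Event 6 (sale 6): sell min(6,0)=0. stock: 0 - 0 = 0. total_sold = 39
  Event 7 (adjust +7): 0 + 7 = 7
  Event 8 (sale 17): sell min(17,7)=7. stock: 7 - 7 = 0. total_sold = 46
  Event 9 (sale 13): sell min(13,0)=0. stock: 0 - 0 = 0. total_sold = 46
Final: stock = 0, total_sold = 46

First zero at event 4.

Answer: 4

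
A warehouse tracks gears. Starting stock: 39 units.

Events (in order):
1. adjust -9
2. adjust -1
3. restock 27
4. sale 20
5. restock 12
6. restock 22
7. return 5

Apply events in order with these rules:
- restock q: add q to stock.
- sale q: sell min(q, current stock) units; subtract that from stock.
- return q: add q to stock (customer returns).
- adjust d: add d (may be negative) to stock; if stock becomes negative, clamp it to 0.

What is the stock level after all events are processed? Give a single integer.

Answer: 75

Derivation:
Processing events:
Start: stock = 39
  Event 1 (adjust -9): 39 + -9 = 30
  Event 2 (adjust -1): 30 + -1 = 29
  Event 3 (restock 27): 29 + 27 = 56
  Event 4 (sale 20): sell min(20,56)=20. stock: 56 - 20 = 36. total_sold = 20
  Event 5 (restock 12): 36 + 12 = 48
  Event 6 (restock 22): 48 + 22 = 70
  Event 7 (return 5): 70 + 5 = 75
Final: stock = 75, total_sold = 20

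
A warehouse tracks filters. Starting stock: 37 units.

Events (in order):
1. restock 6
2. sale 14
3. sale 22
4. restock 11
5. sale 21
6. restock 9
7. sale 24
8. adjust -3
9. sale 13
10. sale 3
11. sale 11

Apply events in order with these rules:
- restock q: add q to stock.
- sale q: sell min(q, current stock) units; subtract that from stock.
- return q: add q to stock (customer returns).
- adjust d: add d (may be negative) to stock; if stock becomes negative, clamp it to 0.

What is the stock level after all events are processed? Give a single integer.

Answer: 0

Derivation:
Processing events:
Start: stock = 37
  Event 1 (restock 6): 37 + 6 = 43
  Event 2 (sale 14): sell min(14,43)=14. stock: 43 - 14 = 29. total_sold = 14
  Event 3 (sale 22): sell min(22,29)=22. stock: 29 - 22 = 7. total_sold = 36
  Event 4 (restock 11): 7 + 11 = 18
  Event 5 (sale 21): sell min(21,18)=18. stock: 18 - 18 = 0. total_sold = 54
  Event 6 (restock 9): 0 + 9 = 9
  Event 7 (sale 24): sell min(24,9)=9. stock: 9 - 9 = 0. total_sold = 63
  Event 8 (adjust -3): 0 + -3 = 0 (clamped to 0)
  Event 9 (sale 13): sell min(13,0)=0. stock: 0 - 0 = 0. total_sold = 63
  Event 10 (sale 3): sell min(3,0)=0. stock: 0 - 0 = 0. total_sold = 63
  Event 11 (sale 11): sell min(11,0)=0. stock: 0 - 0 = 0. total_sold = 63
Final: stock = 0, total_sold = 63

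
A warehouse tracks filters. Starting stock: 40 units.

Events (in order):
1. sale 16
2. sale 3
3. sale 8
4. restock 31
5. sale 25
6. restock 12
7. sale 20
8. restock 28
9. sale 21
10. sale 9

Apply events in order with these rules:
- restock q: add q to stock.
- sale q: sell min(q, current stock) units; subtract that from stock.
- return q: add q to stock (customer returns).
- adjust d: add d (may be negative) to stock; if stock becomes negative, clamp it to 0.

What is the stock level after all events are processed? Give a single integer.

Answer: 9

Derivation:
Processing events:
Start: stock = 40
  Event 1 (sale 16): sell min(16,40)=16. stock: 40 - 16 = 24. total_sold = 16
  Event 2 (sale 3): sell min(3,24)=3. stock: 24 - 3 = 21. total_sold = 19
  Event 3 (sale 8): sell min(8,21)=8. stock: 21 - 8 = 13. total_sold = 27
  Event 4 (restock 31): 13 + 31 = 44
  Event 5 (sale 25): sell min(25,44)=25. stock: 44 - 25 = 19. total_sold = 52
  Event 6 (restock 12): 19 + 12 = 31
  Event 7 (sale 20): sell min(20,31)=20. stock: 31 - 20 = 11. total_sold = 72
  Event 8 (restock 28): 11 + 28 = 39
  Event 9 (sale 21): sell min(21,39)=21. stock: 39 - 21 = 18. total_sold = 93
  Event 10 (sale 9): sell min(9,18)=9. stock: 18 - 9 = 9. total_sold = 102
Final: stock = 9, total_sold = 102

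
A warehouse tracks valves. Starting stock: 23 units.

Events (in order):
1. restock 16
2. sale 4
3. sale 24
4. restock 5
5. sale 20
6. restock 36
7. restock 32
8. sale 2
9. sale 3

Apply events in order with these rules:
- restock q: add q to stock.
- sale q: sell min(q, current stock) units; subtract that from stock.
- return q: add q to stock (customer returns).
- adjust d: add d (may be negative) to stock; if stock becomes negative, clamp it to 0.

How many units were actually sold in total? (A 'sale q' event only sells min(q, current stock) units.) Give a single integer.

Answer: 49

Derivation:
Processing events:
Start: stock = 23
  Event 1 (restock 16): 23 + 16 = 39
  Event 2 (sale 4): sell min(4,39)=4. stock: 39 - 4 = 35. total_sold = 4
  Event 3 (sale 24): sell min(24,35)=24. stock: 35 - 24 = 11. total_sold = 28
  Event 4 (restock 5): 11 + 5 = 16
  Event 5 (sale 20): sell min(20,16)=16. stock: 16 - 16 = 0. total_sold = 44
  Event 6 (restock 36): 0 + 36 = 36
  Event 7 (restock 32): 36 + 32 = 68
  Event 8 (sale 2): sell min(2,68)=2. stock: 68 - 2 = 66. total_sold = 46
  Event 9 (sale 3): sell min(3,66)=3. stock: 66 - 3 = 63. total_sold = 49
Final: stock = 63, total_sold = 49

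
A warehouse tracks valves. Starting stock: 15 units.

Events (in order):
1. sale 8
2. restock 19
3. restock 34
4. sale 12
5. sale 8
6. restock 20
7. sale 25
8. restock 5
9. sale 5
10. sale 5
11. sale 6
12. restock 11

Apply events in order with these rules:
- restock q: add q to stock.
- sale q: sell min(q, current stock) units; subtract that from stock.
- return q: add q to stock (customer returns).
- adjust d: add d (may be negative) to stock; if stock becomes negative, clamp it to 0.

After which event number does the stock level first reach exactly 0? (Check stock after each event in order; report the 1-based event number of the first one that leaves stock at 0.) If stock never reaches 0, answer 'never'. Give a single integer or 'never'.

Answer: never

Derivation:
Processing events:
Start: stock = 15
  Event 1 (sale 8): sell min(8,15)=8. stock: 15 - 8 = 7. total_sold = 8
  Event 2 (restock 19): 7 + 19 = 26
  Event 3 (restock 34): 26 + 34 = 60
  Event 4 (sale 12): sell min(12,60)=12. stock: 60 - 12 = 48. total_sold = 20
  Event 5 (sale 8): sell min(8,48)=8. stock: 48 - 8 = 40. total_sold = 28
  Event 6 (restock 20): 40 + 20 = 60
  Event 7 (sale 25): sell min(25,60)=25. stock: 60 - 25 = 35. total_sold = 53
  Event 8 (restock 5): 35 + 5 = 40
  Event 9 (sale 5): sell min(5,40)=5. stock: 40 - 5 = 35. total_sold = 58
  Event 10 (sale 5): sell min(5,35)=5. stock: 35 - 5 = 30. total_sold = 63
  Event 11 (sale 6): sell min(6,30)=6. stock: 30 - 6 = 24. total_sold = 69
  Event 12 (restock 11): 24 + 11 = 35
Final: stock = 35, total_sold = 69

Stock never reaches 0.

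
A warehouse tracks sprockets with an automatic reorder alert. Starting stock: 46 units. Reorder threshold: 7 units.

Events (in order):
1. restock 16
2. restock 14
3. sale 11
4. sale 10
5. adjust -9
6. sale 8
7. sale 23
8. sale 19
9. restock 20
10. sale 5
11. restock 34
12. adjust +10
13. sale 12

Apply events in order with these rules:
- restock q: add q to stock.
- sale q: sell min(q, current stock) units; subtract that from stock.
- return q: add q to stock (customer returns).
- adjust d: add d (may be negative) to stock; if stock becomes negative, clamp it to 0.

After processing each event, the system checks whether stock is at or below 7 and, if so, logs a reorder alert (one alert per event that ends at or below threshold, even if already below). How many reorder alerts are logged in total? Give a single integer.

Answer: 1

Derivation:
Processing events:
Start: stock = 46
  Event 1 (restock 16): 46 + 16 = 62
  Event 2 (restock 14): 62 + 14 = 76
  Event 3 (sale 11): sell min(11,76)=11. stock: 76 - 11 = 65. total_sold = 11
  Event 4 (sale 10): sell min(10,65)=10. stock: 65 - 10 = 55. total_sold = 21
  Event 5 (adjust -9): 55 + -9 = 46
  Event 6 (sale 8): sell min(8,46)=8. stock: 46 - 8 = 38. total_sold = 29
  Event 7 (sale 23): sell min(23,38)=23. stock: 38 - 23 = 15. total_sold = 52
  Event 8 (sale 19): sell min(19,15)=15. stock: 15 - 15 = 0. total_sold = 67
  Event 9 (restock 20): 0 + 20 = 20
  Event 10 (sale 5): sell min(5,20)=5. stock: 20 - 5 = 15. total_sold = 72
  Event 11 (restock 34): 15 + 34 = 49
  Event 12 (adjust +10): 49 + 10 = 59
  Event 13 (sale 12): sell min(12,59)=12. stock: 59 - 12 = 47. total_sold = 84
Final: stock = 47, total_sold = 84

Checking against threshold 7:
  After event 1: stock=62 > 7
  After event 2: stock=76 > 7
  After event 3: stock=65 > 7
  After event 4: stock=55 > 7
  After event 5: stock=46 > 7
  After event 6: stock=38 > 7
  After event 7: stock=15 > 7
  After event 8: stock=0 <= 7 -> ALERT
  After event 9: stock=20 > 7
  After event 10: stock=15 > 7
  After event 11: stock=49 > 7
  After event 12: stock=59 > 7
  After event 13: stock=47 > 7
Alert events: [8]. Count = 1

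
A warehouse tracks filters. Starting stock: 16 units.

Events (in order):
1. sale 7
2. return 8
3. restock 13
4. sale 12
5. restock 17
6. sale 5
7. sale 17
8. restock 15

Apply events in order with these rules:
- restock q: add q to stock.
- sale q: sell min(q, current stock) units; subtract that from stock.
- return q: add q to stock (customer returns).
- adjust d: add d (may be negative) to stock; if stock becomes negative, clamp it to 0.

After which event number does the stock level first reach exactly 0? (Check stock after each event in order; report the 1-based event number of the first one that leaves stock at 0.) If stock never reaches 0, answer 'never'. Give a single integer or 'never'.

Processing events:
Start: stock = 16
  Event 1 (sale 7): sell min(7,16)=7. stock: 16 - 7 = 9. total_sold = 7
  Event 2 (return 8): 9 + 8 = 17
  Event 3 (restock 13): 17 + 13 = 30
  Event 4 (sale 12): sell min(12,30)=12. stock: 30 - 12 = 18. total_sold = 19
  Event 5 (restock 17): 18 + 17 = 35
  Event 6 (sale 5): sell min(5,35)=5. stock: 35 - 5 = 30. total_sold = 24
  Event 7 (sale 17): sell min(17,30)=17. stock: 30 - 17 = 13. total_sold = 41
  Event 8 (restock 15): 13 + 15 = 28
Final: stock = 28, total_sold = 41

Stock never reaches 0.

Answer: never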